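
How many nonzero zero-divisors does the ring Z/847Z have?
Z/847Z has 186 nonzero zero-divisors

In Z/847Z each nonzero element is either a unit (gcd with 847 is 1) or a zero-divisor (gcd > 1). The number of units is φ(847): factorise 847 = 7 · 11^2, so φ(847) = (7 − 1) · (11^2 − 11^1) = 6 · 110 = 660. The nonzero elements number 847 − 1 = 846. Hence the nonzero zero-divisors number 846 − 660 = 186.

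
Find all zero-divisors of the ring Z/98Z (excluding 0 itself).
An element a ∈ Z/98Z (with a ≠ 0) is a zero-divisor iff gcd(a, 98) > 1 (because a is a unit precisely when gcd(a, n) = 1, and in Z/nZ every nonzero, non-unit element is a zero-divisor). Scan a = 1, ..., 97 and keep those with gcd(a, 98) > 1:
  gcd(2, 98) = 2, gcd(4, 98) = 2, gcd(6, 98) = 2, gcd(7, 98) = 7, gcd(8, 98) = 2, gcd(10, 98) = 2, gcd(12, 98) = 2, gcd(14, 98) = 14, gcd(16, 98) = 2, gcd(18, 98) = 2, gcd(20, 98) = 2, gcd(21, 98) = 7, gcd(22, 98) = 2, gcd(24, 98) = 2, gcd(26, 98) = 2, gcd(28, 98) = 14, gcd(30, 98) = 2, gcd(32, 98) = 2, gcd(34, 98) = 2, gcd(35, 98) = 7, gcd(36, 98) = 2, gcd(38, 98) = 2, gcd(40, 98) = 2, gcd(42, 98) = 14, gcd(44, 98) = 2, gcd(46, 98) = 2, gcd(48, 98) = 2, gcd(49, 98) = 49, gcd(50, 98) = 2, gcd(52, 98) = 2, gcd(54, 98) = 2, gcd(56, 98) = 14, gcd(58, 98) = 2, gcd(60, 98) = 2, gcd(62, 98) = 2, gcd(63, 98) = 7, gcd(64, 98) = 2, gcd(66, 98) = 2, gcd(68, 98) = 2, gcd(70, 98) = 14, gcd(72, 98) = 2, gcd(74, 98) = 2, gcd(76, 98) = 2, gcd(77, 98) = 7, gcd(78, 98) = 2, gcd(80, 98) = 2, gcd(82, 98) = 2, gcd(84, 98) = 14, gcd(86, 98) = 2, gcd(88, 98) = 2, gcd(90, 98) = 2, gcd(91, 98) = 7, gcd(92, 98) = 2, gcd(94, 98) = 2, gcd(96, 98) = 2.
All other a ∈ {1, ..., 97} have gcd(a, 98) = 1 and are units. So the nonzero zero-divisors are exactly the 55 values of a appearing in this scan.

Final answer: nonzero zero-divisors of Z/98Z = {2, 4, 6, 7, 8, 10, 12, 14, 16, 18, 20, 21, 22, 24, 26, 28, 30, 32, 34, 35, 36, 38, 40, 42, 44, 46, 48, 49, 50, 52, 54, 56, 58, 60, 62, 63, 64, 66, 68, 70, 72, 74, 76, 77, 78, 80, 82, 84, 86, 88, 90, 91, 92, 94, 96}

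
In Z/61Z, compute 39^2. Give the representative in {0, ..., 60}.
57

Use repeated squaring. Binary(2) = 10. Walk through the bits of the exponent 2 left-to-right: at each bit after the leading one, square the running value, then multiply by 39 if the bit is 1 (always reducing mod 61):
  bit 1 = 1 (leading): start with 39.
  bit 2 = 0: square 39^2 = 1521 ≡ 57 (mod 61).
Final value: 39^2 ≡ 57 (mod 61).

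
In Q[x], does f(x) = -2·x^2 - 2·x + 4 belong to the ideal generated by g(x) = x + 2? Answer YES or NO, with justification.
YES

In Q[x] the ideal (g) consists of all multiples of g, so f ∈ (g) iff g | f, i.e. iff the remainder of f on division by g is 0. Divide f by g (g is monic, so eliminate the leading term of the running remainder at each step):
  leading term -2·x^2: subtract (-2·x)·g(x) = -2·x^2 - 4·x, leaving 2·x + 4
  leading term 2·x: subtract (2)·g(x) = 2·x + 4, leaving 0
The remainder is 0, so f(x) = g(x) · h(x) with h(x) = 2 - 2·x. Hence g | f, i.e. f ∈ (g).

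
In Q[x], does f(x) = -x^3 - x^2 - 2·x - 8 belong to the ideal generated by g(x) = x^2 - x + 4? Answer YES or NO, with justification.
In Q[x] the ideal (g) consists of all multiples of g, so f ∈ (g) iff g | f, i.e. iff the remainder of f on division by g is 0. Divide f by g (g is monic, so eliminate the leading term of the running remainder at each step):
  leading term -x^3: subtract (-x)·g(x) = -x^3 + x^2 - 4·x, leaving -2·x^2 + 2·x - 8
  leading term -2·x^2: subtract (-2)·g(x) = -2·x^2 + 2·x - 8, leaving 0
The remainder is 0, so f(x) = g(x) · h(x) with h(x) = -x - 2. Hence g | f, i.e. f ∈ (g).

Final answer: YES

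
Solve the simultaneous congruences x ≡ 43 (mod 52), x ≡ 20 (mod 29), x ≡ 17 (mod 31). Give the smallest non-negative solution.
x ≡ 34675 (mod 46748); the representative in [0, 46748) is 34675

The moduli 52, 29, 31 are pairwise coprime, so by the CRT there is a unique solution mod 52·29·31 = 46748.
Solve by successive substitution. Start with x ≡ 43 (mod 52).
  Combine with x ≡ 20 (mod 29): write x = 43 + 52·t and require 43 + 52·t ≡ 20 (mod 29), i.e. 52·t ≡ 20 − 43 ≡ 6 (mod 29). Since 52^(−1) ≡ 24 (mod 29) (52 ≡ 23 (mod 29)), t ≡ 24·6 ≡ 28 (mod 29). So x ≡ 43 + 52·28 = 1499 (mod 1508).
  Combine with x ≡ 17 (mod 31): write x = 1499 + 1508·t and require 1499 + 1508·t ≡ 17 (mod 31), i.e. 1508·t ≡ 17 − 1499 ≡ 6 (mod 31). Since 1508^(−1) ≡ 14 (mod 31) (1508 ≡ 20 (mod 31)), t ≡ 14·6 ≡ 22 (mod 31). So x ≡ 1499 + 1508·22 = 34675 (mod 46748).
Unique solution in [0, 46748): x = 34675.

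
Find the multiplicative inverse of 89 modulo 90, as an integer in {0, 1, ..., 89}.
89^(−1) ≡ 89 (mod 90)

Apply the extended Euclidean algorithm to (90, 89), tracking rows (r, s, t) with s·90 + t·89 = r. Each division r_prev = q·r_cur + r_new produces the new row as (previous row) − q·(current row):
  row A: (90, 1, 0)   [1·90 + 0·89 = 90]
  row B: (89, 0, 1)   [0·90 + 1·89 = 89]
  90 = 1·89 + 1   → row C = row A − 1·row B = (1, 1, −1)   [check: 1·90 − 1·89 = 1]
  89 = 89·1 + 0   → remainder 0, stop. gcd = 1 (last nonzero row C).
The gcd is 1, so 89 is invertible mod 90. The last nonzero row gives 1·90 − 1·89 = 1, so t = −1. So 89^(−1) ≡ −1 ≡ 89 (mod 90). Verify: 89 · 89 = 7921 ≡ 1 (mod 90). ✓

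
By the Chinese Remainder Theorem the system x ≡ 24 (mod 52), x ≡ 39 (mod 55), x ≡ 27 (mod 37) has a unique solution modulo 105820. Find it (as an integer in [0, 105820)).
The moduli 52, 55, 37 are pairwise coprime, so by the CRT there is a unique solution mod 52·55·37 = 105820.
Solve by successive substitution. Start with x ≡ 24 (mod 52).
  Combine with x ≡ 39 (mod 55): write x = 24 + 52·t and require 24 + 52·t ≡ 39 (mod 55), i.e. 52·t ≡ 39 − 24 ≡ 15 (mod 55). Since 52^(−1) ≡ 18 (mod 55), t ≡ 18·15 ≡ 50 (mod 55). So x ≡ 24 + 52·50 = 2624 (mod 2860).
  Combine with x ≡ 27 (mod 37): write x = 2624 + 2860·t and require 2624 + 2860·t ≡ 27 (mod 37), i.e. 2860·t ≡ 27 − 2624 ≡ 30 (mod 37). Since 2860^(−1) ≡ 27 (mod 37) (2860 ≡ 11 (mod 37)), t ≡ 27·30 ≡ 33 (mod 37). So x ≡ 2624 + 2860·33 = 97004 (mod 105820).
Unique solution in [0, 105820): x = 97004.

Final answer: x ≡ 97004 (mod 105820); the representative in [0, 105820) is 97004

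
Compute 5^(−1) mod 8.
5^(−1) ≡ 5 (mod 8)

Apply the extended Euclidean algorithm to (8, 5), tracking rows (r, s, t) with s·8 + t·5 = r. Each division r_prev = q·r_cur + r_new produces the new row as (previous row) − q·(current row):
  row A: (8, 1, 0)   [1·8 + 0·5 = 8]
  row B: (5, 0, 1)   [0·8 + 1·5 = 5]
  8 = 1·5 + 3   → row C = row A − 1·row B = (3, 1, −1)   [check: 1·8 − 1·5 = 3]
  5 = 1·3 + 2   → row D = row B − 1·row C = (2, −1, 2)   [check: −1·8 + 2·5 = 2]
  3 = 1·2 + 1   → row E = row C − 1·row D = (1, 2, −3)   [check: 2·8 − 3·5 = 1]
  2 = 2·1 + 0   → remainder 0, stop. gcd = 1 (last nonzero row E).
The gcd is 1, so 5 is invertible mod 8. The last nonzero row gives 2·8 − 3·5 = 1, so t = −3. So 5^(−1) ≡ −3 ≡ 5 (mod 8). Verify: 5 · 5 = 25 ≡ 1 (mod 8). ✓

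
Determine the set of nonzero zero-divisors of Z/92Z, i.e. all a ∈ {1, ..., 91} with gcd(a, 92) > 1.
nonzero zero-divisors of Z/92Z = {2, 4, 6, 8, 10, 12, 14, 16, 18, 20, 22, 23, 24, 26, 28, 30, 32, 34, 36, 38, 40, 42, 44, 46, 48, 50, 52, 54, 56, 58, 60, 62, 64, 66, 68, 69, 70, 72, 74, 76, 78, 80, 82, 84, 86, 88, 90}

An element a ∈ Z/92Z (with a ≠ 0) is a zero-divisor iff gcd(a, 92) > 1 (because a is a unit precisely when gcd(a, n) = 1, and in Z/nZ every nonzero, non-unit element is a zero-divisor). Scan a = 1, ..., 91 and keep those with gcd(a, 92) > 1:
  gcd(2, 92) = 2, gcd(4, 92) = 4, gcd(6, 92) = 2, gcd(8, 92) = 4, gcd(10, 92) = 2, gcd(12, 92) = 4, gcd(14, 92) = 2, gcd(16, 92) = 4, gcd(18, 92) = 2, gcd(20, 92) = 4, gcd(22, 92) = 2, gcd(23, 92) = 23, gcd(24, 92) = 4, gcd(26, 92) = 2, gcd(28, 92) = 4, gcd(30, 92) = 2, gcd(32, 92) = 4, gcd(34, 92) = 2, gcd(36, 92) = 4, gcd(38, 92) = 2, gcd(40, 92) = 4, gcd(42, 92) = 2, gcd(44, 92) = 4, gcd(46, 92) = 46, gcd(48, 92) = 4, gcd(50, 92) = 2, gcd(52, 92) = 4, gcd(54, 92) = 2, gcd(56, 92) = 4, gcd(58, 92) = 2, gcd(60, 92) = 4, gcd(62, 92) = 2, gcd(64, 92) = 4, gcd(66, 92) = 2, gcd(68, 92) = 4, gcd(69, 92) = 23, gcd(70, 92) = 2, gcd(72, 92) = 4, gcd(74, 92) = 2, gcd(76, 92) = 4, gcd(78, 92) = 2, gcd(80, 92) = 4, gcd(82, 92) = 2, gcd(84, 92) = 4, gcd(86, 92) = 2, gcd(88, 92) = 4, gcd(90, 92) = 2.
All other a ∈ {1, ..., 91} have gcd(a, 92) = 1 and are units. So the nonzero zero-divisors are exactly the 47 values of a appearing in this scan.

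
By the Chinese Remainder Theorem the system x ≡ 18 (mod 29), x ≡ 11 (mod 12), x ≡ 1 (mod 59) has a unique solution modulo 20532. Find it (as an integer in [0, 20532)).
The moduli 29, 12, 59 are pairwise coprime, so by the CRT there is a unique solution mod 29·12·59 = 20532.
Solve by successive substitution. Start with x ≡ 18 (mod 29).
  Combine with x ≡ 11 (mod 12): write x = 18 + 29·t and require 18 + 29·t ≡ 11 (mod 12), i.e. 29·t ≡ 11 − 18 ≡ 5 (mod 12). Since 29^(−1) ≡ 5 (mod 12) (29 ≡ 5 (mod 12)), t ≡ 5·5 ≡ 1 (mod 12). So x ≡ 18 + 29·1 = 47 (mod 348).
  Combine with x ≡ 1 (mod 59): write x = 47 + 348·t and require 47 + 348·t ≡ 1 (mod 59), i.e. 348·t ≡ 1 − 47 ≡ 13 (mod 59). Since 348^(−1) ≡ 49 (mod 59) (348 ≡ 53 (mod 59)), t ≡ 49·13 ≡ 47 (mod 59). So x ≡ 47 + 348·47 = 16403 (mod 20532).
Unique solution in [0, 20532): x = 16403.

Final answer: x ≡ 16403 (mod 20532); the representative in [0, 20532) is 16403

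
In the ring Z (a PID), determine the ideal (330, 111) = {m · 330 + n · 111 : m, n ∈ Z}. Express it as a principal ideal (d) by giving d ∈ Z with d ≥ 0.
(330, 111) = (3); d = 3

In the PID Z, (a, b) is generated by gcd(a, b). Compute gcd(330, 111) with the extended Euclidean algorithm, tracking rows (r, s, t) with s·330 + t·111 = r:
  row A: (330, 1, 0)   [1·330 + 0·111 = 330]
  row B: (111, 0, 1)   [0·330 + 1·111 = 111]
  330 = 2·111 + 108   → row C = row A − 2·row B = (108, 1, −2)   [check: 1·330 − 2·111 = 108]
  111 = 1·108 + 3   → row D = row B − 1·row C = (3, −1, 3)   [check: −1·330 + 3·111 = 3]
  108 = 36·3 + 0   → remainder 0, stop. gcd = 3 (last nonzero row D).
So gcd(330, 111) = 3, with Bézout identity −1·330 + 3·111 = 3. Containment (⊇): the Bézout identity exhibits 3 as an element of (330, 111), giving (3) ⊆ (330, 111). Containment (⊆): since 3 | 330 and 3 | 111 (330 = 3·110, 111 = 3·37), every Z-linear combination of 330 and 111 is divisible by 3, so (330, 111) ⊆ (3). Therefore (330, 111) = (3), d = 3.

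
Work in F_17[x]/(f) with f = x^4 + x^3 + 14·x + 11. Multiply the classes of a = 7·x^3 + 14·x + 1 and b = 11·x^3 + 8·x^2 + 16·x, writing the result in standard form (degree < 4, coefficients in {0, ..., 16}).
Multiply as integer polynomials: a · b = 77·x^6 + 56·x^5 + 266·x^4 + 123·x^3 + 232·x^2 + 16·x. Reducing coefficients mod 17: a · b ≡ 9·x^6 + 5·x^5 + 11·x^4 + 4·x^3 + 11·x^2 + 16·x. Now divide by f(x) = x^4 + x^3 + 14·x + 11 in F_17[x], eliminating the leading term at each step:
  leading term 9·x^6: subtract (9·x^2)·f(x) = 9·x^6 + 9·x^5 + 7·x^3 + 14·x^2, leaving 13·x^5 + 11·x^4 + 14·x^3 + 14·x^2 + 16·x (coefficients mod 17)
  leading term 13·x^5: subtract (13·x)·f(x) = 13·x^5 + 13·x^4 + 12·x^2 + 7·x, leaving 15·x^4 + 14·x^3 + 2·x^2 + 9·x (coefficients mod 17)
  leading term 15·x^4: subtract (15)·f(x) = 15·x^4 + 15·x^3 + 6·x + 12, leaving 16·x^3 + 2·x^2 + 3·x + 5 (coefficients mod 17)
The degree is now < 4, so this is the remainder. Hence a · b ≡ 16·x^3 + 2·x^2 + 3·x + 5 in F_17[x]/(f).

Final answer: a · b ≡ 16·x^3 + 2·x^2 + 3·x + 5 (mod f(x))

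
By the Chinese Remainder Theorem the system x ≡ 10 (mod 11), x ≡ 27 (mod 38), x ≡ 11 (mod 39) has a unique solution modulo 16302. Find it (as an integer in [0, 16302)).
x ≡ 5081 (mod 16302); the representative in [0, 16302) is 5081

The moduli 11, 38, 39 are pairwise coprime, so by the CRT there is a unique solution mod 11·38·39 = 16302.
Solve by successive substitution. Start with x ≡ 10 (mod 11).
  Combine with x ≡ 27 (mod 38): write x = 10 + 11·t and require 10 + 11·t ≡ 27 (mod 38), i.e. 11·t ≡ 27 − 10 ≡ 17 (mod 38). Since 11^(−1) ≡ 7 (mod 38), t ≡ 7·17 ≡ 5 (mod 38). So x ≡ 10 + 11·5 = 65 (mod 418).
  Combine with x ≡ 11 (mod 39): write x = 65 + 418·t and require 65 + 418·t ≡ 11 (mod 39), i.e. 418·t ≡ 11 − 65 ≡ 24 (mod 39). Since 418^(−1) ≡ 7 (mod 39) (418 ≡ 28 (mod 39)), t ≡ 7·24 ≡ 12 (mod 39). So x ≡ 65 + 418·12 = 5081 (mod 16302).
Unique solution in [0, 16302): x = 5081.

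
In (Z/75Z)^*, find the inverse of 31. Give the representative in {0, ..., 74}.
Apply the extended Euclidean algorithm to (75, 31), tracking rows (r, s, t) with s·75 + t·31 = r. Each division r_prev = q·r_cur + r_new produces the new row as (previous row) − q·(current row):
  row A: (75, 1, 0)   [1·75 + 0·31 = 75]
  row B: (31, 0, 1)   [0·75 + 1·31 = 31]
  75 = 2·31 + 13   → row C = row A − 2·row B = (13, 1, −2)   [check: 1·75 − 2·31 = 13]
  31 = 2·13 + 5   → row D = row B − 2·row C = (5, −2, 5)   [check: −2·75 + 5·31 = 5]
  13 = 2·5 + 3   → row E = row C − 2·row D = (3, 5, −12)   [check: 5·75 − 12·31 = 3]
  5 = 1·3 + 2   → row F = row D − 1·row E = (2, −7, 17)   [check: −7·75 + 17·31 = 2]
  3 = 1·2 + 1   → row G = row E − 1·row F = (1, 12, −29)   [check: 12·75 − 29·31 = 1]
  2 = 2·1 + 0   → remainder 0, stop. gcd = 1 (last nonzero row G).
The gcd is 1, so 31 is invertible mod 75. The last nonzero row gives 12·75 − 29·31 = 1, so t = −29. So 31^(−1) ≡ −29 ≡ 46 (mod 75). Verify: 31 · 46 = 1426 ≡ 1 (mod 75). ✓

Final answer: 31^(−1) ≡ 46 (mod 75)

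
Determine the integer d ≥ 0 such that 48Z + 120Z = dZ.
In the PID Z, (a, b) is generated by gcd(a, b). Compute gcd(120, 48) with the extended Euclidean algorithm, tracking rows (r, s, t) with s·120 + t·48 = r:
  row A: (120, 1, 0)   [1·120 + 0·48 = 120]
  row B: (48, 0, 1)   [0·120 + 1·48 = 48]
  120 = 2·48 + 24   → row C = row A − 2·row B = (24, 1, −2)   [check: 1·120 − 2·48 = 24]
  48 = 2·24 + 0   → remainder 0, stop. gcd = 24 (last nonzero row C).
So gcd(48, 120) = 24, with Bézout identity 1·120 − 2·48 = 24. Containment (⊇): the Bézout identity exhibits 24 as an element of (48, 120), giving (24) ⊆ (48, 120). Containment (⊆): since 24 | 48 and 24 | 120 (48 = 24·2, 120 = 24·5), every Z-linear combination of 48 and 120 is divisible by 24, so (48, 120) ⊆ (24). Therefore (48, 120) = (24), d = 24.

Final answer: (48, 120) = (24); d = 24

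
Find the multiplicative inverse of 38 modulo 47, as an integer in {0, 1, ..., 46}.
Apply the extended Euclidean algorithm to (47, 38), tracking rows (r, s, t) with s·47 + t·38 = r. Each division r_prev = q·r_cur + r_new produces the new row as (previous row) − q·(current row):
  row A: (47, 1, 0)   [1·47 + 0·38 = 47]
  row B: (38, 0, 1)   [0·47 + 1·38 = 38]
  47 = 1·38 + 9   → row C = row A − 1·row B = (9, 1, −1)   [check: 1·47 − 1·38 = 9]
  38 = 4·9 + 2   → row D = row B − 4·row C = (2, −4, 5)   [check: −4·47 + 5·38 = 2]
  9 = 4·2 + 1   → row E = row C − 4·row D = (1, 17, −21)   [check: 17·47 − 21·38 = 1]
  2 = 2·1 + 0   → remainder 0, stop. gcd = 1 (last nonzero row E).
The gcd is 1, so 38 is invertible mod 47. The last nonzero row gives 17·47 − 21·38 = 1, so t = −21. So 38^(−1) ≡ −21 ≡ 26 (mod 47). Verify: 38 · 26 = 988 ≡ 1 (mod 47). ✓

Final answer: 38^(−1) ≡ 26 (mod 47)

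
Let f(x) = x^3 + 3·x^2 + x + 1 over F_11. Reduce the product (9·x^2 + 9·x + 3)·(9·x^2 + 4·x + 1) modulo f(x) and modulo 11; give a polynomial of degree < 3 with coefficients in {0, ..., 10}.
a · b ≡ 6·x^2 + 8 (mod f(x))

Multiply as integer polynomials: a · b = 81·x^4 + 117·x^3 + 72·x^2 + 21·x + 3. Reducing coefficients mod 11: a · b ≡ 4·x^4 + 7·x^3 + 6·x^2 + 10·x + 3. Now divide by f(x) = x^3 + 3·x^2 + x + 1 in F_11[x], eliminating the leading term at each step:
  leading term 4·x^4: subtract (4·x)·f(x) = 4·x^4 + x^3 + 4·x^2 + 4·x, leaving 6·x^3 + 2·x^2 + 6·x + 3 (coefficients mod 11)
  leading term 6·x^3: subtract (6)·f(x) = 6·x^3 + 7·x^2 + 6·x + 6, leaving 6·x^2 + 8 (coefficients mod 11)
The degree is now < 3, so this is the remainder. Hence a · b ≡ 6·x^2 + 8 in F_11[x]/(f).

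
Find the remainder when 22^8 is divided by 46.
24

Use repeated squaring. Binary(8) = 1000. Walk through the bits of the exponent 8 left-to-right: at each bit after the leading one, square the running value, then multiply by 22 if the bit is 1 (always reducing mod 46):
  bit 1 = 1 (leading): start with 22.
  bit 2 = 0: square 22^2 = 484 ≡ 24 (mod 46).
  bit 3 = 0: square 24^2 = 576 ≡ 24 (mod 46).
  bit 4 = 0: square 24^2 = 576 ≡ 24 (mod 46).
Final value: 22^8 ≡ 24 (mod 46).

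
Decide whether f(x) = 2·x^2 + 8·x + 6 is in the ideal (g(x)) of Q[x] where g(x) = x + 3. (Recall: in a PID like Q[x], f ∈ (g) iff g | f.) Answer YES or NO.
In Q[x] the ideal (g) consists of all multiples of g, so f ∈ (g) iff g | f, i.e. iff the remainder of f on division by g is 0. Divide f by g (g is monic, so eliminate the leading term of the running remainder at each step):
  leading term 2·x^2: subtract (2·x)·g(x) = 2·x^2 + 6·x, leaving 2·x + 6
  leading term 2·x: subtract (2)·g(x) = 2·x + 6, leaving 0
The remainder is 0, so f(x) = g(x) · h(x) with h(x) = 2·x + 2. Hence g | f, i.e. f ∈ (g).

Final answer: YES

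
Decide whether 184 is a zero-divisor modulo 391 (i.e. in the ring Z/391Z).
YES

gcd(184, 391) = 23 > 1, so 184 is not a unit in Z/391Z. In Z/nZ every nonzero non-unit is a zero-divisor: explicitly, take b = 391/gcd = 17 ≠ 0 (mod 391); then 184·17 = 3128 = 8·391, i.e. 184·17 ≡ 0 (mod 391). So 184 is a zero-divisor.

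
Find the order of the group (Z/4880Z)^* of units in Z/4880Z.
(Z/4880Z)^* consists of the classes a with gcd(a, 4880) = 1, so its order is φ(4880). φ is multiplicative, with φ(p^e) = p^e − p^(e−1). Factorise 4880 = 2^4 · 5 · 61. Then
  φ(4880) = (2^4 − 2^3) · (5 − 1) · (61 − 1) = 8 · 4 · 60 = 1920.
Thus |(Z/4880Z)^*| = 1920.

Final answer: |(Z/4880Z)^*| = 1920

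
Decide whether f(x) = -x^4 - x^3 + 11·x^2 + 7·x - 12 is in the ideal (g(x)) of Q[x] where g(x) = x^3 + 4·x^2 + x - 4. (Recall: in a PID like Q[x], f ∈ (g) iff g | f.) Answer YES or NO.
YES

In Q[x] the ideal (g) consists of all multiples of g, so f ∈ (g) iff g | f, i.e. iff the remainder of f on division by g is 0. Divide f by g (g is monic, so eliminate the leading term of the running remainder at each step):
  leading term -x^4: subtract (-x)·g(x) = -x^4 - 4·x^3 - x^2 + 4·x, leaving 3·x^3 + 12·x^2 + 3·x - 12
  leading term 3·x^3: subtract (3)·g(x) = 3·x^3 + 12·x^2 + 3·x - 12, leaving 0
The remainder is 0, so f(x) = g(x) · h(x) with h(x) = 3 - x. Hence g | f, i.e. f ∈ (g).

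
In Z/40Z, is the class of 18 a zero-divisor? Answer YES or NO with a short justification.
gcd(18, 40) = 2 > 1, so 18 is not a unit in Z/40Z. In Z/nZ every nonzero non-unit is a zero-divisor: explicitly, take b = 40/gcd = 20 ≠ 0 (mod 40); then 18·20 = 360 = 9·40, i.e. 18·20 ≡ 0 (mod 40). So 18 is a zero-divisor.

Final answer: YES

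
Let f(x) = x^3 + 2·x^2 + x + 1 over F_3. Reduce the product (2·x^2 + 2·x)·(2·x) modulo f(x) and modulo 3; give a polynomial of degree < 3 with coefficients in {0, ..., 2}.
Multiply as integer polynomials: a · b = 4·x^3 + 4·x^2. Reducing coefficients mod 3: a · b ≡ x^3 + x^2. Now divide by f(x) = x^3 + 2·x^2 + x + 1 in F_3[x], eliminating the leading term at each step:
  leading term x^3: subtract (1)·f(x) = x^3 + 2·x^2 + x + 1, leaving 2·x^2 + 2·x + 2 (coefficients mod 3)
The degree is now < 3, so this is the remainder. Hence a · b ≡ 2·x^2 + 2·x + 2 in F_3[x]/(f).

Final answer: a · b ≡ 2·x^2 + 2·x + 2 (mod f(x))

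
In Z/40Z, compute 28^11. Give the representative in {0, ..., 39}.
32

Use repeated squaring. Binary(11) = 1011. Walk through the bits of the exponent 11 left-to-right: at each bit after the leading one, square the running value, then multiply by 28 if the bit is 1 (always reducing mod 40):
  bit 1 = 1 (leading): start with 28.
  bit 2 = 0: square 28^2 = 784 ≡ 24 (mod 40).
  bit 3 = 1: square 24^2 = 576 ≡ 16; bit is 1, so multiply 16·28 = 448 ≡ 8 (mod 40).
  bit 4 = 1: square 8^2 = 64 ≡ 24; bit is 1, so multiply 24·28 = 672 ≡ 32 (mod 40).
Final value: 28^11 ≡ 32 (mod 40).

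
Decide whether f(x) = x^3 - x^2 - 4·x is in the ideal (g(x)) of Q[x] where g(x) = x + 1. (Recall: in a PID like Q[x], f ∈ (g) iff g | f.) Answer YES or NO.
NO

In Q[x] the ideal (g) consists of all multiples of g, so f ∈ (g) iff g | f, i.e. iff the remainder of f on division by g is 0. Divide f by g (g is monic, so eliminate the leading term of the running remainder at each step):
  leading term x^3: subtract (x^2)·g(x) = x^3 + x^2, leaving -2·x^2 - 4·x
  leading term -2·x^2: subtract (-2·x)·g(x) = -2·x^2 - 2·x, leaving -2·x
  leading term -2·x: subtract (-2)·g(x) = -2·x - 2, leaving 2
The remainder r(x) = 2 ≠ 0 (and deg r < deg g), so g ∤ f, i.e. f ∉ (g).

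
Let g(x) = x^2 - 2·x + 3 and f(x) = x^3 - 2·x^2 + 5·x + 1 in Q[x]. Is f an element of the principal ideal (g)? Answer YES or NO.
In Q[x] the ideal (g) consists of all multiples of g, so f ∈ (g) iff g | f, i.e. iff the remainder of f on division by g is 0. Divide f by g (g is monic, so eliminate the leading term of the running remainder at each step):
  leading term x^3: subtract (x)·g(x) = x^3 - 2·x^2 + 3·x, leaving 2·x + 1
The remainder r(x) = 2·x + 1 ≠ 0 (and deg r < deg g), so g ∤ f, i.e. f ∉ (g).

Final answer: NO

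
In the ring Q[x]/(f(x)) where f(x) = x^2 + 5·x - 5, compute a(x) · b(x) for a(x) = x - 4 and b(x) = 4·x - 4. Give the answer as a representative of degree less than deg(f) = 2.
First multiply in Q[x] without reducing: a · b = 4·x^2 - 20·x + 16. Now divide by f(x) = x^2 + 5·x - 5, eliminating the leading term at each step:
  leading term 4·x^2: subtract (4)·f(x) = 4·x^2 + 20·x - 20, leaving 36 - 40·x
The degree is now < 2, so this is the remainder. Hence a · b ≡ 36 - 40·x in Q[x]/(f).

Final answer: a · b ≡ 36 - 40·x (mod f(x))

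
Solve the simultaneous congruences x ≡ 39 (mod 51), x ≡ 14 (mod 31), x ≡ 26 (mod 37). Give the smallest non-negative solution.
x ≡ 34362 (mod 58497); the representative in [0, 58497) is 34362

The moduli 51, 31, 37 are pairwise coprime, so by the CRT there is a unique solution mod 51·31·37 = 58497.
Solve by successive substitution. Start with x ≡ 39 (mod 51).
  Combine with x ≡ 14 (mod 31): write x = 39 + 51·t and require 39 + 51·t ≡ 14 (mod 31), i.e. 51·t ≡ 14 − 39 ≡ 6 (mod 31). Since 51^(−1) ≡ 14 (mod 31) (51 ≡ 20 (mod 31)), t ≡ 14·6 ≡ 22 (mod 31). So x ≡ 39 + 51·22 = 1161 (mod 1581).
  Combine with x ≡ 26 (mod 37): write x = 1161 + 1581·t and require 1161 + 1581·t ≡ 26 (mod 37), i.e. 1581·t ≡ 26 − 1161 ≡ 12 (mod 37). Since 1581^(−1) ≡ 11 (mod 37) (1581 ≡ 27 (mod 37)), t ≡ 11·12 ≡ 21 (mod 37). So x ≡ 1161 + 1581·21 = 34362 (mod 58497).
Unique solution in [0, 58497): x = 34362.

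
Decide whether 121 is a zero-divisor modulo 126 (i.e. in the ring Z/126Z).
NO

gcd(121, 126) = 1, so 121 is a unit in Z/126Z (it has a multiplicative inverse). A unit cannot be a zero-divisor: if 121·b ≡ 0 then multiplying both sides by 121^(−1) gives b ≡ 0. So 121 is not a zero-divisor.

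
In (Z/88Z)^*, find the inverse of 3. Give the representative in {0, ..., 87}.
Apply the extended Euclidean algorithm to (88, 3), tracking rows (r, s, t) with s·88 + t·3 = r. Each division r_prev = q·r_cur + r_new produces the new row as (previous row) − q·(current row):
  row A: (88, 1, 0)   [1·88 + 0·3 = 88]
  row B: (3, 0, 1)   [0·88 + 1·3 = 3]
  88 = 29·3 + 1   → row C = row A − 29·row B = (1, 1, −29)   [check: 1·88 − 29·3 = 1]
  3 = 3·1 + 0   → remainder 0, stop. gcd = 1 (last nonzero row C).
The gcd is 1, so 3 is invertible mod 88. The last nonzero row gives 1·88 − 29·3 = 1, so t = −29. So 3^(−1) ≡ −29 ≡ 59 (mod 88). Verify: 3 · 59 = 177 ≡ 1 (mod 88). ✓

Final answer: 3^(−1) ≡ 59 (mod 88)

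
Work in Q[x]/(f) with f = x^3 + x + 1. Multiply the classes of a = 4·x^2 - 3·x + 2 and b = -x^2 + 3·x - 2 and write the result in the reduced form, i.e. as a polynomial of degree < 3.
First multiply in Q[x] without reducing: a · b = -4·x^4 + 15·x^3 - 19·x^2 + 12·x - 4. Now divide by f(x) = x^3 + x + 1, eliminating the leading term at each step:
  leading term -4·x^4: subtract (-4·x)·f(x) = -4·x^4 - 4·x^2 - 4·x, leaving 15·x^3 - 15·x^2 + 16·x - 4
  leading term 15·x^3: subtract (15)·f(x) = 15·x^3 + 15·x + 15, leaving -15·x^2 + x - 19
The degree is now < 3, so this is the remainder. Hence a · b ≡ -15·x^2 + x - 19 in Q[x]/(f).

Final answer: a · b ≡ -15·x^2 + x - 19 (mod f(x))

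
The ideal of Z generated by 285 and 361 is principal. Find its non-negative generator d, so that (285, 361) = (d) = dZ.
In the PID Z, (a, b) is generated by gcd(a, b). Compute gcd(361, 285) with the extended Euclidean algorithm, tracking rows (r, s, t) with s·361 + t·285 = r:
  row A: (361, 1, 0)   [1·361 + 0·285 = 361]
  row B: (285, 0, 1)   [0·361 + 1·285 = 285]
  361 = 1·285 + 76   → row C = row A − 1·row B = (76, 1, −1)   [check: 1·361 − 1·285 = 76]
  285 = 3·76 + 57   → row D = row B − 3·row C = (57, −3, 4)   [check: −3·361 + 4·285 = 57]
  76 = 1·57 + 19   → row E = row C − 1·row D = (19, 4, −5)   [check: 4·361 − 5·285 = 19]
  57 = 3·19 + 0   → remainder 0, stop. gcd = 19 (last nonzero row E).
So gcd(285, 361) = 19, with Bézout identity 4·361 − 5·285 = 19. Containment (⊇): the Bézout identity exhibits 19 as an element of (285, 361), giving (19) ⊆ (285, 361). Containment (⊆): since 19 | 285 and 19 | 361 (285 = 19·15, 361 = 19·19), every Z-linear combination of 285 and 361 is divisible by 19, so (285, 361) ⊆ (19). Therefore (285, 361) = (19), d = 19.

Final answer: (285, 361) = (19); d = 19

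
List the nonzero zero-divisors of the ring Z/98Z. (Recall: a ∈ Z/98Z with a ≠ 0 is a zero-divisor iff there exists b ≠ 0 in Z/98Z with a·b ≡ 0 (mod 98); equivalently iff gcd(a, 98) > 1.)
nonzero zero-divisors of Z/98Z = {2, 4, 6, 7, 8, 10, 12, 14, 16, 18, 20, 21, 22, 24, 26, 28, 30, 32, 34, 35, 36, 38, 40, 42, 44, 46, 48, 49, 50, 52, 54, 56, 58, 60, 62, 63, 64, 66, 68, 70, 72, 74, 76, 77, 78, 80, 82, 84, 86, 88, 90, 91, 92, 94, 96}

An element a ∈ Z/98Z (with a ≠ 0) is a zero-divisor iff gcd(a, 98) > 1 (because a is a unit precisely when gcd(a, n) = 1, and in Z/nZ every nonzero, non-unit element is a zero-divisor). Scan a = 1, ..., 97 and keep those with gcd(a, 98) > 1:
  gcd(2, 98) = 2, gcd(4, 98) = 2, gcd(6, 98) = 2, gcd(7, 98) = 7, gcd(8, 98) = 2, gcd(10, 98) = 2, gcd(12, 98) = 2, gcd(14, 98) = 14, gcd(16, 98) = 2, gcd(18, 98) = 2, gcd(20, 98) = 2, gcd(21, 98) = 7, gcd(22, 98) = 2, gcd(24, 98) = 2, gcd(26, 98) = 2, gcd(28, 98) = 14, gcd(30, 98) = 2, gcd(32, 98) = 2, gcd(34, 98) = 2, gcd(35, 98) = 7, gcd(36, 98) = 2, gcd(38, 98) = 2, gcd(40, 98) = 2, gcd(42, 98) = 14, gcd(44, 98) = 2, gcd(46, 98) = 2, gcd(48, 98) = 2, gcd(49, 98) = 49, gcd(50, 98) = 2, gcd(52, 98) = 2, gcd(54, 98) = 2, gcd(56, 98) = 14, gcd(58, 98) = 2, gcd(60, 98) = 2, gcd(62, 98) = 2, gcd(63, 98) = 7, gcd(64, 98) = 2, gcd(66, 98) = 2, gcd(68, 98) = 2, gcd(70, 98) = 14, gcd(72, 98) = 2, gcd(74, 98) = 2, gcd(76, 98) = 2, gcd(77, 98) = 7, gcd(78, 98) = 2, gcd(80, 98) = 2, gcd(82, 98) = 2, gcd(84, 98) = 14, gcd(86, 98) = 2, gcd(88, 98) = 2, gcd(90, 98) = 2, gcd(91, 98) = 7, gcd(92, 98) = 2, gcd(94, 98) = 2, gcd(96, 98) = 2.
All other a ∈ {1, ..., 97} have gcd(a, 98) = 1 and are units. So the nonzero zero-divisors are exactly the 55 values of a appearing in this scan.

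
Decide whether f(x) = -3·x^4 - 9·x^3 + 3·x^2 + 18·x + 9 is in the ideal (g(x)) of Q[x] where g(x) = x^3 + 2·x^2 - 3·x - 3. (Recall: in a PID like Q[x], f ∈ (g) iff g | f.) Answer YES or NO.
In Q[x] the ideal (g) consists of all multiples of g, so f ∈ (g) iff g | f, i.e. iff the remainder of f on division by g is 0. Divide f by g (g is monic, so eliminate the leading term of the running remainder at each step):
  leading term -3·x^4: subtract (-3·x)·g(x) = -3·x^4 - 6·x^3 + 9·x^2 + 9·x, leaving -3·x^3 - 6·x^2 + 9·x + 9
  leading term -3·x^3: subtract (-3)·g(x) = -3·x^3 - 6·x^2 + 9·x + 9, leaving 0
The remainder is 0, so f(x) = g(x) · h(x) with h(x) = -3·x - 3. Hence g | f, i.e. f ∈ (g).

Final answer: YES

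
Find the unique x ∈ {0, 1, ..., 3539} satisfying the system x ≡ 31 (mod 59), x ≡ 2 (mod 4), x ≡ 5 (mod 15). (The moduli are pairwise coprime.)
The moduli 59, 4, 15 are pairwise coprime, so by the CRT there is a unique solution mod 59·4·15 = 3540.
Solve by successive substitution. Start with x ≡ 31 (mod 59).
  Combine with x ≡ 2 (mod 4): write x = 31 + 59·t and require 31 + 59·t ≡ 2 (mod 4), i.e. 59·t ≡ 2 − 31 ≡ 3 (mod 4). Since 59^(−1) ≡ 3 (mod 4) (59 ≡ 3 (mod 4)), t ≡ 3·3 ≡ 1 (mod 4). So x ≡ 31 + 59·1 = 90 (mod 236).
  Combine with x ≡ 5 (mod 15): write x = 90 + 236·t and require 90 + 236·t ≡ 5 (mod 15), i.e. 236·t ≡ 5 − 90 ≡ 5 (mod 15). Since 236^(−1) ≡ 11 (mod 15) (236 ≡ 11 (mod 15)), t ≡ 11·5 ≡ 10 (mod 15). So x ≡ 90 + 236·10 = 2450 (mod 3540).
Unique solution in [0, 3540): x = 2450.

Final answer: x ≡ 2450 (mod 3540); the representative in [0, 3540) is 2450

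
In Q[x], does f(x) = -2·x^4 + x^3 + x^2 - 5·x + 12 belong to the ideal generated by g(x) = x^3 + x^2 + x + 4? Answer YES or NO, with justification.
YES

In Q[x] the ideal (g) consists of all multiples of g, so f ∈ (g) iff g | f, i.e. iff the remainder of f on division by g is 0. Divide f by g (g is monic, so eliminate the leading term of the running remainder at each step):
  leading term -2·x^4: subtract (-2·x)·g(x) = -2·x^4 - 2·x^3 - 2·x^2 - 8·x, leaving 3·x^3 + 3·x^2 + 3·x + 12
  leading term 3·x^3: subtract (3)·g(x) = 3·x^3 + 3·x^2 + 3·x + 12, leaving 0
The remainder is 0, so f(x) = g(x) · h(x) with h(x) = 3 - 2·x. Hence g | f, i.e. f ∈ (g).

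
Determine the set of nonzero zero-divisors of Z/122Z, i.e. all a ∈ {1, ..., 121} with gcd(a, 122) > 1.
An element a ∈ Z/122Z (with a ≠ 0) is a zero-divisor iff gcd(a, 122) > 1 (because a is a unit precisely when gcd(a, n) = 1, and in Z/nZ every nonzero, non-unit element is a zero-divisor). Scan a = 1, ..., 121 and keep those with gcd(a, 122) > 1:
  gcd(2, 122) = 2, gcd(4, 122) = 2, gcd(6, 122) = 2, gcd(8, 122) = 2, gcd(10, 122) = 2, gcd(12, 122) = 2, gcd(14, 122) = 2, gcd(16, 122) = 2, gcd(18, 122) = 2, gcd(20, 122) = 2, gcd(22, 122) = 2, gcd(24, 122) = 2, gcd(26, 122) = 2, gcd(28, 122) = 2, gcd(30, 122) = 2, gcd(32, 122) = 2, gcd(34, 122) = 2, gcd(36, 122) = 2, gcd(38, 122) = 2, gcd(40, 122) = 2, gcd(42, 122) = 2, gcd(44, 122) = 2, gcd(46, 122) = 2, gcd(48, 122) = 2, gcd(50, 122) = 2, gcd(52, 122) = 2, gcd(54, 122) = 2, gcd(56, 122) = 2, gcd(58, 122) = 2, gcd(60, 122) = 2, gcd(61, 122) = 61, gcd(62, 122) = 2, gcd(64, 122) = 2, gcd(66, 122) = 2, gcd(68, 122) = 2, gcd(70, 122) = 2, gcd(72, 122) = 2, gcd(74, 122) = 2, gcd(76, 122) = 2, gcd(78, 122) = 2, gcd(80, 122) = 2, gcd(82, 122) = 2, gcd(84, 122) = 2, gcd(86, 122) = 2, gcd(88, 122) = 2, gcd(90, 122) = 2, gcd(92, 122) = 2, gcd(94, 122) = 2, gcd(96, 122) = 2, gcd(98, 122) = 2, gcd(100, 122) = 2, gcd(102, 122) = 2, gcd(104, 122) = 2, gcd(106, 122) = 2, gcd(108, 122) = 2, gcd(110, 122) = 2, gcd(112, 122) = 2, gcd(114, 122) = 2, gcd(116, 122) = 2, gcd(118, 122) = 2, gcd(120, 122) = 2.
All other a ∈ {1, ..., 121} have gcd(a, 122) = 1 and are units. So the nonzero zero-divisors are exactly the 61 values of a appearing in this scan.

Final answer: nonzero zero-divisors of Z/122Z = {2, 4, 6, 8, 10, 12, 14, 16, 18, 20, 22, 24, 26, 28, 30, 32, 34, 36, 38, 40, 42, 44, 46, 48, 50, 52, 54, 56, 58, 60, 61, 62, 64, 66, 68, 70, 72, 74, 76, 78, 80, 82, 84, 86, 88, 90, 92, 94, 96, 98, 100, 102, 104, 106, 108, 110, 112, 114, 116, 118, 120}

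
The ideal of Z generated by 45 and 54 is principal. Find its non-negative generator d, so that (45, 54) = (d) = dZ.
(45, 54) = (9); d = 9

In the PID Z, (a, b) is generated by gcd(a, b). Compute gcd(54, 45) with the extended Euclidean algorithm, tracking rows (r, s, t) with s·54 + t·45 = r:
  row A: (54, 1, 0)   [1·54 + 0·45 = 54]
  row B: (45, 0, 1)   [0·54 + 1·45 = 45]
  54 = 1·45 + 9   → row C = row A − 1·row B = (9, 1, −1)   [check: 1·54 − 1·45 = 9]
  45 = 5·9 + 0   → remainder 0, stop. gcd = 9 (last nonzero row C).
So gcd(45, 54) = 9, with Bézout identity 1·54 − 1·45 = 9. Containment (⊇): the Bézout identity exhibits 9 as an element of (45, 54), giving (9) ⊆ (45, 54). Containment (⊆): since 9 | 45 and 9 | 54 (45 = 9·5, 54 = 9·6), every Z-linear combination of 45 and 54 is divisible by 9, so (45, 54) ⊆ (9). Therefore (45, 54) = (9), d = 9.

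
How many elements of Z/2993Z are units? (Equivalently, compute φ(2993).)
An element a ∈ Z/2993Z is a unit iff gcd(a, 2993) = 1, so the number of units is φ(2993). φ is multiplicative, with φ(p^e) = p^e − p^(e−1). Factorise 2993 = 41 · 73. Then
  φ(2993) = (41 − 1) · (73 − 1) = 40 · 72 = 2880.

Final answer: Z/2993Z has φ(2993) = 2880 units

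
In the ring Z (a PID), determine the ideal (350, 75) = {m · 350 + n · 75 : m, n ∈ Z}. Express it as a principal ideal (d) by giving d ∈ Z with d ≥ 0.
(350, 75) = (25); d = 25

In the PID Z, (a, b) is generated by gcd(a, b). Compute gcd(350, 75) with the extended Euclidean algorithm, tracking rows (r, s, t) with s·350 + t·75 = r:
  row A: (350, 1, 0)   [1·350 + 0·75 = 350]
  row B: (75, 0, 1)   [0·350 + 1·75 = 75]
  350 = 4·75 + 50   → row C = row A − 4·row B = (50, 1, −4)   [check: 1·350 − 4·75 = 50]
  75 = 1·50 + 25   → row D = row B − 1·row C = (25, −1, 5)   [check: −1·350 + 5·75 = 25]
  50 = 2·25 + 0   → remainder 0, stop. gcd = 25 (last nonzero row D).
So gcd(350, 75) = 25, with Bézout identity −1·350 + 5·75 = 25. Containment (⊇): the Bézout identity exhibits 25 as an element of (350, 75), giving (25) ⊆ (350, 75). Containment (⊆): since 25 | 350 and 25 | 75 (350 = 25·14, 75 = 25·3), every Z-linear combination of 350 and 75 is divisible by 25, so (350, 75) ⊆ (25). Therefore (350, 75) = (25), d = 25.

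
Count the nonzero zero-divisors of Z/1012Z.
Z/1012Z has 571 nonzero zero-divisors

In Z/1012Z each nonzero element is either a unit (gcd with 1012 is 1) or a zero-divisor (gcd > 1). The number of units is φ(1012): factorise 1012 = 2^2 · 11 · 23, so φ(1012) = (2^2 − 2^1) · (11 − 1) · (23 − 1) = 2 · 10 · 22 = 440. The nonzero elements number 1012 − 1 = 1011. Hence the nonzero zero-divisors number 1011 − 440 = 571.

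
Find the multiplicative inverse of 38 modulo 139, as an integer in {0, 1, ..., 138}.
38^(−1) ≡ 11 (mod 139)

Apply the extended Euclidean algorithm to (139, 38), tracking rows (r, s, t) with s·139 + t·38 = r. Each division r_prev = q·r_cur + r_new produces the new row as (previous row) − q·(current row):
  row A: (139, 1, 0)   [1·139 + 0·38 = 139]
  row B: (38, 0, 1)   [0·139 + 1·38 = 38]
  139 = 3·38 + 25   → row C = row A − 3·row B = (25, 1, −3)   [check: 1·139 − 3·38 = 25]
  38 = 1·25 + 13   → row D = row B − 1·row C = (13, −1, 4)   [check: −1·139 + 4·38 = 13]
  25 = 1·13 + 12   → row E = row C − 1·row D = (12, 2, −7)   [check: 2·139 − 7·38 = 12]
  13 = 1·12 + 1   → row F = row D − 1·row E = (1, −3, 11)   [check: −3·139 + 11·38 = 1]
  12 = 12·1 + 0   → remainder 0, stop. gcd = 1 (last nonzero row F).
The gcd is 1, so 38 is invertible mod 139. The last nonzero row gives −3·139 + 11·38 = 1, so t = 11. So 38^(−1) ≡ 11 (mod 139). Verify: 38 · 11 = 418 ≡ 1 (mod 139). ✓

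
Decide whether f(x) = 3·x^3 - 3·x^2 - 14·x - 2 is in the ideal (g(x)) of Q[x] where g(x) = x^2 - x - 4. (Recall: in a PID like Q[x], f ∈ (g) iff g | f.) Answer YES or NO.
In Q[x] the ideal (g) consists of all multiples of g, so f ∈ (g) iff g | f, i.e. iff the remainder of f on division by g is 0. Divide f by g (g is monic, so eliminate the leading term of the running remainder at each step):
  leading term 3·x^3: subtract (3·x)·g(x) = 3·x^3 - 3·x^2 - 12·x, leaving -2·x - 2
The remainder r(x) = -2·x - 2 ≠ 0 (and deg r < deg g), so g ∤ f, i.e. f ∉ (g).

Final answer: NO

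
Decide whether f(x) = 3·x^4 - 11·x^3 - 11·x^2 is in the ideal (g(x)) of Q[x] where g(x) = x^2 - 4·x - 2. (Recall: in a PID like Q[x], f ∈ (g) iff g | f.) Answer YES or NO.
In Q[x] the ideal (g) consists of all multiples of g, so f ∈ (g) iff g | f, i.e. iff the remainder of f on division by g is 0. Divide f by g (g is monic, so eliminate the leading term of the running remainder at each step):
  leading term 3·x^4: subtract (3·x^2)·g(x) = 3·x^4 - 12·x^3 - 6·x^2, leaving x^3 - 5·x^2
  leading term x^3: subtract (x)·g(x) = x^3 - 4·x^2 - 2·x, leaving -x^2 + 2·x
  leading term -x^2: subtract (-1)·g(x) = -x^2 + 4·x + 2, leaving -2·x - 2
The remainder r(x) = -2·x - 2 ≠ 0 (and deg r < deg g), so g ∤ f, i.e. f ∉ (g).

Final answer: NO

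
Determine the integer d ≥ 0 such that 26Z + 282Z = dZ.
(26, 282) = (2); d = 2

In the PID Z, (a, b) is generated by gcd(a, b). Compute gcd(282, 26) with the extended Euclidean algorithm, tracking rows (r, s, t) with s·282 + t·26 = r:
  row A: (282, 1, 0)   [1·282 + 0·26 = 282]
  row B: (26, 0, 1)   [0·282 + 1·26 = 26]
  282 = 10·26 + 22   → row C = row A − 10·row B = (22, 1, −10)   [check: 1·282 − 10·26 = 22]
  26 = 1·22 + 4   → row D = row B − 1·row C = (4, −1, 11)   [check: −1·282 + 11·26 = 4]
  22 = 5·4 + 2   → row E = row C − 5·row D = (2, 6, −65)   [check: 6·282 − 65·26 = 2]
  4 = 2·2 + 0   → remainder 0, stop. gcd = 2 (last nonzero row E).
So gcd(26, 282) = 2, with Bézout identity 6·282 − 65·26 = 2. Containment (⊇): the Bézout identity exhibits 2 as an element of (26, 282), giving (2) ⊆ (26, 282). Containment (⊆): since 2 | 26 and 2 | 282 (26 = 2·13, 282 = 2·141), every Z-linear combination of 26 and 282 is divisible by 2, so (26, 282) ⊆ (2). Therefore (26, 282) = (2), d = 2.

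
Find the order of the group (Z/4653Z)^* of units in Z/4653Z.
(Z/4653Z)^* consists of the classes a with gcd(a, 4653) = 1, so its order is φ(4653). φ is multiplicative, with φ(p^e) = p^e − p^(e−1). Factorise 4653 = 3^2 · 11 · 47. Then
  φ(4653) = (3^2 − 3^1) · (11 − 1) · (47 − 1) = 6 · 10 · 46 = 2760.
Thus |(Z/4653Z)^*| = 2760.

Final answer: |(Z/4653Z)^*| = 2760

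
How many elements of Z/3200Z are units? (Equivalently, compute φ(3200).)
An element a ∈ Z/3200Z is a unit iff gcd(a, 3200) = 1, so the number of units is φ(3200). φ is multiplicative, with φ(p^e) = p^e − p^(e−1). Factorise 3200 = 2^7 · 5^2. Then
  φ(3200) = (2^7 − 2^6) · (5^2 − 5^1) = 64 · 20 = 1280.

Final answer: Z/3200Z has φ(3200) = 1280 units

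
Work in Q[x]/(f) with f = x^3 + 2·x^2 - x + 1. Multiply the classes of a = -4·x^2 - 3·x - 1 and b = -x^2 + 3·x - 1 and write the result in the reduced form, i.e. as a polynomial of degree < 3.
a · b ≡ 34·x^2 - 21·x + 18 (mod f(x))

First multiply in Q[x] without reducing: a · b = 4·x^4 - 9·x^3 - 4·x^2 + 1. Now divide by f(x) = x^3 + 2·x^2 - x + 1, eliminating the leading term at each step:
  leading term 4·x^4: subtract (4·x)·f(x) = 4·x^4 + 8·x^3 - 4·x^2 + 4·x, leaving -17·x^3 - 4·x + 1
  leading term -17·x^3: subtract (-17)·f(x) = -17·x^3 - 34·x^2 + 17·x - 17, leaving 34·x^2 - 21·x + 18
The degree is now < 3, so this is the remainder. Hence a · b ≡ 34·x^2 - 21·x + 18 in Q[x]/(f).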